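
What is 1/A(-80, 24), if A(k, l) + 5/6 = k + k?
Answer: -6/965 ≈ -0.0062176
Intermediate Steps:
A(k, l) = -⅚ + 2*k (A(k, l) = -⅚ + (k + k) = -⅚ + 2*k)
1/A(-80, 24) = 1/(-⅚ + 2*(-80)) = 1/(-⅚ - 160) = 1/(-965/6) = -6/965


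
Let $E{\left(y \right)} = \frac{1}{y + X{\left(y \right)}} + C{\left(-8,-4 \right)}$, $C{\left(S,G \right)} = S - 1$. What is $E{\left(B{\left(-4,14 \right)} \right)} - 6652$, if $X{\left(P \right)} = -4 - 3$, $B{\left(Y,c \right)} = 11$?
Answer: $- \frac{26643}{4} \approx -6660.8$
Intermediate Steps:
$X{\left(P \right)} = -7$ ($X{\left(P \right)} = -4 - 3 = -7$)
$C{\left(S,G \right)} = -1 + S$ ($C{\left(S,G \right)} = S - 1 = -1 + S$)
$E{\left(y \right)} = -9 + \frac{1}{-7 + y}$ ($E{\left(y \right)} = \frac{1}{y - 7} - 9 = \frac{1}{-7 + y} - 9 = -9 + \frac{1}{-7 + y}$)
$E{\left(B{\left(-4,14 \right)} \right)} - 6652 = \frac{64 - 99}{-7 + 11} - 6652 = \frac{64 - 99}{4} - 6652 = \frac{1}{4} \left(-35\right) - 6652 = - \frac{35}{4} - 6652 = - \frac{26643}{4}$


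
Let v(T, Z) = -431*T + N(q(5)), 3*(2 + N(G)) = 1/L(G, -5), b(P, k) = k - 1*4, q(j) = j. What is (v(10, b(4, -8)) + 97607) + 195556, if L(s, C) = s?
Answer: 4332766/15 ≈ 2.8885e+5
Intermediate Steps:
b(P, k) = -4 + k (b(P, k) = k - 4 = -4 + k)
N(G) = -2 + 1/(3*G)
v(T, Z) = -29/15 - 431*T (v(T, Z) = -431*T + (-2 + (⅓)/5) = -431*T + (-2 + (⅓)*(⅕)) = -431*T + (-2 + 1/15) = -431*T - 29/15 = -29/15 - 431*T)
(v(10, b(4, -8)) + 97607) + 195556 = ((-29/15 - 431*10) + 97607) + 195556 = ((-29/15 - 4310) + 97607) + 195556 = (-64679/15 + 97607) + 195556 = 1399426/15 + 195556 = 4332766/15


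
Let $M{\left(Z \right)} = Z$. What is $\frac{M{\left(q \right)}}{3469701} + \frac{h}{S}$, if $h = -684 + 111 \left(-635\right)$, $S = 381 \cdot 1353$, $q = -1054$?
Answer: $- \frac{9165869633}{66244688059} \approx -0.13836$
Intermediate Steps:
$S = 515493$
$h = -71169$ ($h = -684 - 70485 = -71169$)
$\frac{M{\left(q \right)}}{3469701} + \frac{h}{S} = - \frac{1054}{3469701} - \frac{71169}{515493} = \left(-1054\right) \frac{1}{3469701} - \frac{23723}{171831} = - \frac{1054}{3469701} - \frac{23723}{171831} = - \frac{9165869633}{66244688059}$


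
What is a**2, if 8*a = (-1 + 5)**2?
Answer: 4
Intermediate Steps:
a = 2 (a = (-1 + 5)**2/8 = (1/8)*4**2 = (1/8)*16 = 2)
a**2 = 2**2 = 4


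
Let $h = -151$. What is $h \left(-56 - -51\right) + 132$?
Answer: $887$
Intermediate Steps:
$h \left(-56 - -51\right) + 132 = - 151 \left(-56 - -51\right) + 132 = - 151 \left(-56 + 51\right) + 132 = \left(-151\right) \left(-5\right) + 132 = 755 + 132 = 887$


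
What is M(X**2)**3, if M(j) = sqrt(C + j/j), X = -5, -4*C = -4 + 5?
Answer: 3*sqrt(3)/8 ≈ 0.64952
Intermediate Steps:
C = -1/4 (C = -(-4 + 5)/4 = -1/4*1 = -1/4 ≈ -0.25000)
M(j) = sqrt(3)/2 (M(j) = sqrt(-1/4 + j/j) = sqrt(-1/4 + 1) = sqrt(3/4) = sqrt(3)/2)
M(X**2)**3 = (sqrt(3)/2)**3 = 3*sqrt(3)/8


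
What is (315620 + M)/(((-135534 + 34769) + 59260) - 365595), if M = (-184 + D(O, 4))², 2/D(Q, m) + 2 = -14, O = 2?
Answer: -972583/1132800 ≈ -0.85857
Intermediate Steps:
D(Q, m) = -⅛ (D(Q, m) = 2/(-2 - 14) = 2/(-16) = 2*(-1/16) = -⅛)
M = 2169729/64 (M = (-184 - ⅛)² = (-1473/8)² = 2169729/64 ≈ 33902.)
(315620 + M)/(((-135534 + 34769) + 59260) - 365595) = (315620 + 2169729/64)/(((-135534 + 34769) + 59260) - 365595) = 22369409/(64*((-100765 + 59260) - 365595)) = 22369409/(64*(-41505 - 365595)) = (22369409/64)/(-407100) = (22369409/64)*(-1/407100) = -972583/1132800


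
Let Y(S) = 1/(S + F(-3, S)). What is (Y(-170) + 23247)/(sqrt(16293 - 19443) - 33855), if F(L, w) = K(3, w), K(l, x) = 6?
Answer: -8604828299/12531394980 - 3812507*I*sqrt(14)/12531394980 ≈ -0.68666 - 0.0011383*I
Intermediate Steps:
F(L, w) = 6
Y(S) = 1/(6 + S) (Y(S) = 1/(S + 6) = 1/(6 + S))
(Y(-170) + 23247)/(sqrt(16293 - 19443) - 33855) = (1/(6 - 170) + 23247)/(sqrt(16293 - 19443) - 33855) = (1/(-164) + 23247)/(sqrt(-3150) - 33855) = (-1/164 + 23247)/(15*I*sqrt(14) - 33855) = 3812507/(164*(-33855 + 15*I*sqrt(14)))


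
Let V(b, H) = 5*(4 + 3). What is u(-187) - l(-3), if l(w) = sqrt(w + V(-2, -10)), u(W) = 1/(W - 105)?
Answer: -1/292 - 4*sqrt(2) ≈ -5.6603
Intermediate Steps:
V(b, H) = 35 (V(b, H) = 5*7 = 35)
u(W) = 1/(-105 + W)
l(w) = sqrt(35 + w) (l(w) = sqrt(w + 35) = sqrt(35 + w))
u(-187) - l(-3) = 1/(-105 - 187) - sqrt(35 - 3) = 1/(-292) - sqrt(32) = -1/292 - 4*sqrt(2)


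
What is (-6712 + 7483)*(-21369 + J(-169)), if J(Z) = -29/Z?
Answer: -2784336972/169 ≈ -1.6475e+7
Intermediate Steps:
(-6712 + 7483)*(-21369 + J(-169)) = (-6712 + 7483)*(-21369 - 29/(-169)) = 771*(-21369 - 29*(-1/169)) = 771*(-21369 + 29/169) = 771*(-3611332/169) = -2784336972/169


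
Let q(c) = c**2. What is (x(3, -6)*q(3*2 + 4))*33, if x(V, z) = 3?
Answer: 9900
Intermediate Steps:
(x(3, -6)*q(3*2 + 4))*33 = (3*(3*2 + 4)**2)*33 = (3*(6 + 4)**2)*33 = (3*10**2)*33 = (3*100)*33 = 300*33 = 9900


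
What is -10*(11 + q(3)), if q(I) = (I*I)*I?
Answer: -380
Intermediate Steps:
q(I) = I³ (q(I) = I²*I = I³)
-10*(11 + q(3)) = -10*(11 + 3³) = -10*(11 + 27) = -10*38 = -380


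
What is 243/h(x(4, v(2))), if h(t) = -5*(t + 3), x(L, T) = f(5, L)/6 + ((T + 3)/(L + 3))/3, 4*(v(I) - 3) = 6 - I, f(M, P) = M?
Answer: -1458/125 ≈ -11.664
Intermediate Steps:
v(I) = 9/2 - I/4 (v(I) = 3 + (6 - I)/4 = 3 + (3/2 - I/4) = 9/2 - I/4)
x(L, T) = ⅚ + (3 + T)/(3*(3 + L)) (x(L, T) = 5/6 + ((T + 3)/(L + 3))/3 = 5*(⅙) + ((3 + T)/(3 + L))*(⅓) = ⅚ + ((3 + T)/(3 + L))*(⅓) = ⅚ + (3 + T)/(3*(3 + L)))
h(t) = -15 - 5*t (h(t) = -5*(3 + t) = -15 - 5*t)
243/h(x(4, v(2))) = 243/(-15 - 5*(21 + 2*(9/2 - ¼*2) + 5*4)/(6*(3 + 4))) = 243/(-15 - 5*(21 + 2*(9/2 - ½) + 20)/(6*7)) = 243/(-15 - 5*(21 + 2*4 + 20)/(6*7)) = 243/(-15 - 5*(21 + 8 + 20)/(6*7)) = 243/(-15 - 5*49/(6*7)) = 243/(-15 - 5*7/6) = 243/(-15 - 35/6) = 243/(-125/6) = 243*(-6/125) = -1458/125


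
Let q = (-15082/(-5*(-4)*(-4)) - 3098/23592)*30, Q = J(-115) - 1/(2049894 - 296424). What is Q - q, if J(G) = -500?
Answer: -21207271901431/3447322020 ≈ -6151.8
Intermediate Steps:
Q = -876735001/1753470 (Q = -500 - 1/(2049894 - 296424) = -500 - 1/1753470 = -876735001/1753470 ≈ -500.00)
q = 22222919/3932 (q = (-15082/(20*(-4)) - 3098*1/23592)*30 = (-15082/(-80) - 1549/11796)*30 = (-15082*(-1/80) - 1549/11796)*30 = (7541/40 - 1549/11796)*30 = (22222919/117960)*30 = 22222919/3932 ≈ 5651.8)
Q - q = -876735001/1753470 - 1*22222919/3932 = -876735001/1753470 - 22222919/3932 = -21207271901431/3447322020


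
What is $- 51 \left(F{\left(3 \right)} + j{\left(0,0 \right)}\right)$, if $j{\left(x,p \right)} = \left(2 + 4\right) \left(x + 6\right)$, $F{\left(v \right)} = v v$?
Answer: $-2295$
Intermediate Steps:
$F{\left(v \right)} = v^{2}$
$j{\left(x,p \right)} = 36 + 6 x$ ($j{\left(x,p \right)} = 6 \left(6 + x\right) = 36 + 6 x$)
$- 51 \left(F{\left(3 \right)} + j{\left(0,0 \right)}\right) = - 51 \left(3^{2} + \left(36 + 6 \cdot 0\right)\right) = - 51 \left(9 + \left(36 + 0\right)\right) = - 51 \left(9 + 36\right) = \left(-51\right) 45 = -2295$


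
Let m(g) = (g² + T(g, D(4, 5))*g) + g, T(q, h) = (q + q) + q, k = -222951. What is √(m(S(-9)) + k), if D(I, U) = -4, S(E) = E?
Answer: 2*I*√55659 ≈ 471.84*I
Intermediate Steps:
T(q, h) = 3*q (T(q, h) = 2*q + q = 3*q)
m(g) = g + 4*g² (m(g) = (g² + (3*g)*g) + g = (g² + 3*g²) + g = 4*g² + g = g + 4*g²)
√(m(S(-9)) + k) = √(-9*(1 + 4*(-9)) - 222951) = √(-9*(1 - 36) - 222951) = √(-9*(-35) - 222951) = √(315 - 222951) = √(-222636) = 2*I*√55659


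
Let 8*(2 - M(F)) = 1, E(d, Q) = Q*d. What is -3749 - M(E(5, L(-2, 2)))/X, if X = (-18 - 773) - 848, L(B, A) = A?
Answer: -49156873/13112 ≈ -3749.0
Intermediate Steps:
X = -1639 (X = -791 - 848 = -1639)
M(F) = 15/8 (M(F) = 2 - 1/8*1 = 2 - 1/8 = 15/8)
-3749 - M(E(5, L(-2, 2)))/X = -3749 - 15/(8*(-1639)) = -3749 - 15*(-1)/(8*1639) = -3749 - 1*(-15/13112) = -3749 + 15/13112 = -49156873/13112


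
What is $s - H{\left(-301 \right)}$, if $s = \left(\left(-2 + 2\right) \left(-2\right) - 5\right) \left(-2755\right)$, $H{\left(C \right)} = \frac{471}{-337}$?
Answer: $\frac{4642646}{337} \approx 13776.0$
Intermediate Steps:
$H{\left(C \right)} = - \frac{471}{337}$ ($H{\left(C \right)} = 471 \left(- \frac{1}{337}\right) = - \frac{471}{337}$)
$s = 13775$ ($s = \left(0 \left(-2\right) - 5\right) \left(-2755\right) = \left(0 - 5\right) \left(-2755\right) = \left(-5\right) \left(-2755\right) = 13775$)
$s - H{\left(-301 \right)} = 13775 - - \frac{471}{337} = 13775 + \frac{471}{337} = \frac{4642646}{337}$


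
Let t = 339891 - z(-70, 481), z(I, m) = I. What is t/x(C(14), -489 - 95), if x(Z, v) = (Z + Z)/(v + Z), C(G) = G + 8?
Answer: -95529041/22 ≈ -4.3422e+6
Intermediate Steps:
C(G) = 8 + G
t = 339961 (t = 339891 - 1*(-70) = 339891 + 70 = 339961)
x(Z, v) = 2*Z/(Z + v) (x(Z, v) = (2*Z)/(Z + v) = 2*Z/(Z + v))
t/x(C(14), -489 - 95) = 339961/((2*(8 + 14)/((8 + 14) + (-489 - 95)))) = 339961/((2*22/(22 - 584))) = 339961/((2*22/(-562))) = 339961/((2*22*(-1/562))) = 339961/(-22/281) = 339961*(-281/22) = -95529041/22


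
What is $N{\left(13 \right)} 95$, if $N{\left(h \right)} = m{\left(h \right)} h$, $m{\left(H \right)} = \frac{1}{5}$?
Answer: $247$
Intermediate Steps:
$m{\left(H \right)} = \frac{1}{5}$
$N{\left(h \right)} = \frac{h}{5}$
$N{\left(13 \right)} 95 = \frac{1}{5} \cdot 13 \cdot 95 = \frac{13}{5} \cdot 95 = 247$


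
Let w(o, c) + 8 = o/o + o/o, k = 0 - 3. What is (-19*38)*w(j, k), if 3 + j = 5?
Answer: 4332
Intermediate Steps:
k = -3
j = 2 (j = -3 + 5 = 2)
w(o, c) = -6 (w(o, c) = -8 + (o/o + o/o) = -8 + (1 + 1) = -8 + 2 = -6)
(-19*38)*w(j, k) = -19*38*(-6) = -722*(-6) = 4332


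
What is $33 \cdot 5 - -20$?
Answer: $185$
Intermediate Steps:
$33 \cdot 5 - -20 = 165 + 20 = 185$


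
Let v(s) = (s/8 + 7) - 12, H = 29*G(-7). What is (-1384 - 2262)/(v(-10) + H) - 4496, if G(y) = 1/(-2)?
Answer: -358584/83 ≈ -4320.3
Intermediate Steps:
G(y) = -1/2
H = -29/2 (H = 29*(-1/2) = -29/2 ≈ -14.500)
v(s) = -5 + s/8 (v(s) = (s*(1/8) + 7) - 12 = (s/8 + 7) - 12 = (7 + s/8) - 12 = -5 + s/8)
(-1384 - 2262)/(v(-10) + H) - 4496 = (-1384 - 2262)/((-5 + (1/8)*(-10)) - 29/2) - 4496 = -3646/((-5 - 5/4) - 29/2) - 4496 = -3646/(-25/4 - 29/2) - 4496 = -3646/(-83/4) - 4496 = -3646*(-4/83) - 4496 = 14584/83 - 4496 = -358584/83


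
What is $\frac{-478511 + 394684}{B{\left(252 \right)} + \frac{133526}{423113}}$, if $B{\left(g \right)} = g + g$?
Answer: $- \frac{35468293451}{213382478} \approx -166.22$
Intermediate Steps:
$B{\left(g \right)} = 2 g$
$\frac{-478511 + 394684}{B{\left(252 \right)} + \frac{133526}{423113}} = \frac{-478511 + 394684}{2 \cdot 252 + \frac{133526}{423113}} = - \frac{83827}{504 + 133526 \cdot \frac{1}{423113}} = - \frac{83827}{504 + \frac{133526}{423113}} = - \frac{83827}{\frac{213382478}{423113}} = \left(-83827\right) \frac{423113}{213382478} = - \frac{35468293451}{213382478}$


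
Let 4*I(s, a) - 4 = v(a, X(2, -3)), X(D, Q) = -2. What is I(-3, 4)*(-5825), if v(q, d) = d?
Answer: -5825/2 ≈ -2912.5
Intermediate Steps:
I(s, a) = 1/2 (I(s, a) = 1 + (1/4)*(-2) = 1 - 1/2 = 1/2)
I(-3, 4)*(-5825) = (1/2)*(-5825) = -5825/2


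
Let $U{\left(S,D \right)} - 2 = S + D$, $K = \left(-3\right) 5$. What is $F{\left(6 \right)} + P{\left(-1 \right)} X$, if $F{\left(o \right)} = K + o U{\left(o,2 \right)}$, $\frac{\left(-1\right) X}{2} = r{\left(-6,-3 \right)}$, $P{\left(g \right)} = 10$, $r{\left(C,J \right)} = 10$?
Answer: $-155$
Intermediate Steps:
$K = -15$
$U{\left(S,D \right)} = 2 + D + S$ ($U{\left(S,D \right)} = 2 + \left(S + D\right) = 2 + \left(D + S\right) = 2 + D + S$)
$X = -20$ ($X = \left(-2\right) 10 = -20$)
$F{\left(o \right)} = -15 + o \left(4 + o\right)$ ($F{\left(o \right)} = -15 + o \left(2 + 2 + o\right) = -15 + o \left(4 + o\right)$)
$F{\left(6 \right)} + P{\left(-1 \right)} X = \left(-15 + 6 \left(4 + 6\right)\right) + 10 \left(-20\right) = \left(-15 + 6 \cdot 10\right) - 200 = \left(-15 + 60\right) - 200 = 45 - 200 = -155$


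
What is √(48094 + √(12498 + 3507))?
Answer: √(48094 + √16005) ≈ 219.59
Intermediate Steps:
√(48094 + √(12498 + 3507)) = √(48094 + √16005)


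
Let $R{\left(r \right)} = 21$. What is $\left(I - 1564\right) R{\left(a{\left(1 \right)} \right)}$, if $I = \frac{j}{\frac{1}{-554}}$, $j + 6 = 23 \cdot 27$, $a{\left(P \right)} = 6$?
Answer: $-7187754$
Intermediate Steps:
$j = 615$ ($j = -6 + 23 \cdot 27 = -6 + 621 = 615$)
$I = -340710$ ($I = \frac{615}{\frac{1}{-554}} = \frac{615}{- \frac{1}{554}} = 615 \left(-554\right) = -340710$)
$\left(I - 1564\right) R{\left(a{\left(1 \right)} \right)} = \left(-340710 - 1564\right) 21 = \left(-342274\right) 21 = -7187754$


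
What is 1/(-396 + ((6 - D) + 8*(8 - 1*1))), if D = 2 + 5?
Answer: -1/341 ≈ -0.0029326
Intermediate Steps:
D = 7
1/(-396 + ((6 - D) + 8*(8 - 1*1))) = 1/(-396 + ((6 - 1*7) + 8*(8 - 1*1))) = 1/(-396 + ((6 - 7) + 8*(8 - 1))) = 1/(-396 + (-1 + 8*7)) = 1/(-396 + (-1 + 56)) = 1/(-396 + 55) = 1/(-341) = -1/341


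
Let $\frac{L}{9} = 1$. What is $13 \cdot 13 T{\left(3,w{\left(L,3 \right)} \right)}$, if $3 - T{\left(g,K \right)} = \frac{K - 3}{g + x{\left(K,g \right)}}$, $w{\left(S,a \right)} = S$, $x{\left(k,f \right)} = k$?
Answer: $\frac{845}{2} \approx 422.5$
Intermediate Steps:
$L = 9$ ($L = 9 \cdot 1 = 9$)
$T{\left(g,K \right)} = 3 - \frac{-3 + K}{K + g}$ ($T{\left(g,K \right)} = 3 - \frac{K - 3}{g + K} = 3 - \frac{-3 + K}{K + g}$)
$13 \cdot 13 T{\left(3,w{\left(L,3 \right)} \right)} = 13 \cdot 13 \frac{3 + 2 \cdot 9 + 3 \cdot 3}{9 + 3} = 169 \frac{3 + 18 + 9}{12} = 169 \cdot \frac{1}{12} \cdot 30 = 169 \cdot \frac{5}{2} = \frac{845}{2}$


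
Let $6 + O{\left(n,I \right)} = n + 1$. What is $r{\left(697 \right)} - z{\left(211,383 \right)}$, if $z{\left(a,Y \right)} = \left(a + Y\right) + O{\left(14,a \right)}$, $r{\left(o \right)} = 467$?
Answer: $-136$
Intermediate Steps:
$O{\left(n,I \right)} = -5 + n$ ($O{\left(n,I \right)} = -6 + \left(n + 1\right) = -6 + \left(1 + n\right) = -5 + n$)
$z{\left(a,Y \right)} = 9 + Y + a$ ($z{\left(a,Y \right)} = \left(a + Y\right) + \left(-5 + 14\right) = \left(Y + a\right) + 9 = 9 + Y + a$)
$r{\left(697 \right)} - z{\left(211,383 \right)} = 467 - \left(9 + 383 + 211\right) = 467 - 603 = -136$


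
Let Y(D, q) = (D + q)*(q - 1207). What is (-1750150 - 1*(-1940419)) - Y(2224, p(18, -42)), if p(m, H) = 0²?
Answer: 2874637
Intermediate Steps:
p(m, H) = 0
Y(D, q) = (-1207 + q)*(D + q) (Y(D, q) = (D + q)*(-1207 + q) = (-1207 + q)*(D + q))
(-1750150 - 1*(-1940419)) - Y(2224, p(18, -42)) = (-1750150 - 1*(-1940419)) - (0² - 1207*2224 - 1207*0 + 2224*0) = (-1750150 + 1940419) - (0 - 2684368 + 0 + 0) = 190269 - 1*(-2684368) = 190269 + 2684368 = 2874637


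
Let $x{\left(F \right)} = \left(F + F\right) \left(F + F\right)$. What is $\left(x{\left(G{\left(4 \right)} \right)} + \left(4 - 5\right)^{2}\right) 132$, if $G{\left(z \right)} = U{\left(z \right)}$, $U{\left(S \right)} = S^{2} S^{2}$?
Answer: $34603140$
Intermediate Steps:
$U{\left(S \right)} = S^{4}$
$G{\left(z \right)} = z^{4}$
$x{\left(F \right)} = 4 F^{2}$ ($x{\left(F \right)} = 2 F 2 F = 4 F^{2}$)
$\left(x{\left(G{\left(4 \right)} \right)} + \left(4 - 5\right)^{2}\right) 132 = \left(4 \left(4^{4}\right)^{2} + \left(4 - 5\right)^{2}\right) 132 = \left(4 \cdot 256^{2} + \left(-1\right)^{2}\right) 132 = \left(4 \cdot 65536 + 1\right) 132 = \left(262144 + 1\right) 132 = 262145 \cdot 132 = 34603140$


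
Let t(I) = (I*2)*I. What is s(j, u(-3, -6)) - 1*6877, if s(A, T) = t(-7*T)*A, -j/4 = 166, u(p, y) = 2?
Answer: -267165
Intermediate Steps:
j = -664 (j = -4*166 = -664)
t(I) = 2*I² (t(I) = (2*I)*I = 2*I²)
s(A, T) = 98*A*T² (s(A, T) = (2*(-7*T)²)*A = (2*(49*T²))*A = (98*T²)*A = 98*A*T²)
s(j, u(-3, -6)) - 1*6877 = 98*(-664)*2² - 1*6877 = 98*(-664)*4 - 6877 = -260288 - 6877 = -267165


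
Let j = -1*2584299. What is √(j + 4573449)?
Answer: 5*√79566 ≈ 1410.4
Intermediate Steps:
j = -2584299
√(j + 4573449) = √(-2584299 + 4573449) = √1989150 = 5*√79566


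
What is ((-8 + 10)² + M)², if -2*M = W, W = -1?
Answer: 81/4 ≈ 20.250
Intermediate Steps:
M = ½ (M = -½*(-1) = ½ ≈ 0.50000)
((-8 + 10)² + M)² = ((-8 + 10)² + ½)² = (2² + ½)² = (4 + ½)² = (9/2)² = 81/4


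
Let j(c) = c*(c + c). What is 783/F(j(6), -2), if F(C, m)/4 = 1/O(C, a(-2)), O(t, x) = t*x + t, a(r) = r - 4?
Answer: -70470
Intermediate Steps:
a(r) = -4 + r
j(c) = 2*c² (j(c) = c*(2*c) = 2*c²)
O(t, x) = t + t*x
F(C, m) = -4/(5*C) (F(C, m) = 4/((C*(1 + (-4 - 2)))) = 4/((C*(1 - 6))) = 4/((C*(-5))) = 4/((-5*C)) = 4*(-1/(5*C)) = -4/(5*C))
783/F(j(6), -2) = 783/((-4/(5*(2*6²)))) = 783/((-4/(5*(2*36)))) = 783/((-⅘/72)) = 783/((-⅘*1/72)) = 783/(-1/90) = 783*(-90) = -70470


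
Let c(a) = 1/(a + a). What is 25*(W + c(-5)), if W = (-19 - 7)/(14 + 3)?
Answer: -1385/34 ≈ -40.735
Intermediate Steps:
W = -26/17 ≈ -1.5294
c(a) = 1/(2*a)
25*(W + c(-5)) = 25*(-26/17 + (1/2)/(-5)) = 25*(-26/17 + (1/2)*(-1/5)) = 25*(-26/17 - 1/10) = 25*(-277/170) = -1385/34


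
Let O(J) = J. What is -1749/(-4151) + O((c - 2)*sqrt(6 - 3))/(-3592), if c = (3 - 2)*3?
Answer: 1749/4151 - sqrt(3)/3592 ≈ 0.42086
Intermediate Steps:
c = 3 (c = 1*3 = 3)
-1749/(-4151) + O((c - 2)*sqrt(6 - 3))/(-3592) = -1749/(-4151) + ((3 - 2)*sqrt(6 - 3))/(-3592) = -1749*(-1/4151) + (1*sqrt(3))*(-1/3592) = 1749/4151 + sqrt(3)*(-1/3592) = 1749/4151 - sqrt(3)/3592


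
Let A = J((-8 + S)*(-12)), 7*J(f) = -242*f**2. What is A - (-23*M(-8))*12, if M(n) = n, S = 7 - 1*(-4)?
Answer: -329088/7 ≈ -47013.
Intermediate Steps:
S = 11 (S = 7 + 4 = 11)
J(f) = -242*f**2/7 (J(f) = (-242*f**2)/7 = -242*f**2/7)
A = -313632/7 (A = -242*144*(-8 + 11)**2/7 = -242*(3*(-12))**2/7 = -242/7*(-36)**2 = -242/7*1296 = -313632/7 ≈ -44805.)
A - (-23*M(-8))*12 = -313632/7 - (-23*(-8))*12 = -313632/7 - 184*12 = -313632/7 - 1*2208 = -313632/7 - 2208 = -329088/7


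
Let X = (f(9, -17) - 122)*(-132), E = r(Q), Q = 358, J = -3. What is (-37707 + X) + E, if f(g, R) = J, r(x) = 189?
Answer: -21018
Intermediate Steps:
f(g, R) = -3
E = 189
X = 16500 (X = (-3 - 122)*(-132) = -125*(-132) = 16500)
(-37707 + X) + E = (-37707 + 16500) + 189 = -21207 + 189 = -21018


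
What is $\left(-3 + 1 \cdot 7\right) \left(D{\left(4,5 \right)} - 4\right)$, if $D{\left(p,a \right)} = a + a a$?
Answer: $104$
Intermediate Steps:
$D{\left(p,a \right)} = a + a^{2}$
$\left(-3 + 1 \cdot 7\right) \left(D{\left(4,5 \right)} - 4\right) = \left(-3 + 1 \cdot 7\right) \left(5 \left(1 + 5\right) - 4\right) = \left(-3 + 7\right) \left(5 \cdot 6 + \left(0 - 4\right)\right) = 4 \left(30 - 4\right) = 4 \cdot 26 = 104$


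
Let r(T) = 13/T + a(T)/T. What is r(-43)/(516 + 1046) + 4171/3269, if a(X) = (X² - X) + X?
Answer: 137031254/109782827 ≈ 1.2482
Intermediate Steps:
a(X) = X²
r(T) = T + 13/T (r(T) = 13/T + T²/T = 13/T + T = T + 13/T)
r(-43)/(516 + 1046) + 4171/3269 = (-43 + 13/(-43))/(516 + 1046) + 4171/3269 = (-43 + 13*(-1/43))/1562 + 4171*(1/3269) = (-43 - 13/43)*(1/1562) + 4171/3269 = -1862/43*1/1562 + 4171/3269 = -931/33583 + 4171/3269 = 137031254/109782827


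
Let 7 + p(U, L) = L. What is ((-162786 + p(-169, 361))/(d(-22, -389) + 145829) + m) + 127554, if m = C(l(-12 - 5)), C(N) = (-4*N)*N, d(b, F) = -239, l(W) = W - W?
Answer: 3095070738/24265 ≈ 1.2755e+5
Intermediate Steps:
l(W) = 0
p(U, L) = -7 + L
C(N) = -4*N²
m = 0 (m = -4*0² = -4*0 = 0)
((-162786 + p(-169, 361))/(d(-22, -389) + 145829) + m) + 127554 = ((-162786 + (-7 + 361))/(-239 + 145829) + 0) + 127554 = ((-162786 + 354)/145590 + 0) + 127554 = (-162432*1/145590 + 0) + 127554 = (-27072/24265 + 0) + 127554 = -27072/24265 + 127554 = 3095070738/24265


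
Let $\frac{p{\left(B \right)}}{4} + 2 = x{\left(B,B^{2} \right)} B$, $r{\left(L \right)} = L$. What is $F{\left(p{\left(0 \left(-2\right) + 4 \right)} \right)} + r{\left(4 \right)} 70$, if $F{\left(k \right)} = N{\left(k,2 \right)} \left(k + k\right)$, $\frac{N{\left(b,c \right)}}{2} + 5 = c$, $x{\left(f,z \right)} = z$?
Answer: $-2696$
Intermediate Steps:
$N{\left(b,c \right)} = -10 + 2 c$
$p{\left(B \right)} = -8 + 4 B^{3}$ ($p{\left(B \right)} = -8 + 4 B^{2} B = -8 + 4 B^{3}$)
$F{\left(k \right)} = - 12 k$ ($F{\left(k \right)} = \left(-10 + 2 \cdot 2\right) \left(k + k\right) = \left(-10 + 4\right) 2 k = - 6 \cdot 2 k = - 12 k$)
$F{\left(p{\left(0 \left(-2\right) + 4 \right)} \right)} + r{\left(4 \right)} 70 = - 12 \left(-8 + 4 \left(0 \left(-2\right) + 4\right)^{3}\right) + 4 \cdot 70 = - 12 \left(-8 + 4 \left(0 + 4\right)^{3}\right) + 280 = - 12 \left(-8 + 4 \cdot 4^{3}\right) + 280 = - 12 \left(-8 + 4 \cdot 64\right) + 280 = - 12 \left(-8 + 256\right) + 280 = \left(-12\right) 248 + 280 = -2976 + 280 = -2696$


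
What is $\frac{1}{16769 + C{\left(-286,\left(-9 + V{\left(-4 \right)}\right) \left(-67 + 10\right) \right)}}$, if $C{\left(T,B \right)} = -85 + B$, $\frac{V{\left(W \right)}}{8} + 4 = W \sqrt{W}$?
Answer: $\frac{19021}{375106345} - \frac{3648 i}{375106345} \approx 5.0708 \cdot 10^{-5} - 9.7252 \cdot 10^{-6} i$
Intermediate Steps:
$V{\left(W \right)} = -32 + 8 W^{\frac{3}{2}}$ ($V{\left(W \right)} = -32 + 8 W \sqrt{W} = -32 + 8 W^{\frac{3}{2}}$)
$\frac{1}{16769 + C{\left(-286,\left(-9 + V{\left(-4 \right)}\right) \left(-67 + 10\right) \right)}} = \frac{1}{16769 - \left(85 - \left(-9 - \left(32 - 8 \left(-4\right)^{\frac{3}{2}}\right)\right) \left(-67 + 10\right)\right)} = \frac{1}{16769 - \left(85 - \left(-9 - \left(32 - 8 \left(- 8 i\right)\right)\right) \left(-57\right)\right)} = \frac{1}{16769 - \left(85 - \left(-9 - \left(32 + 64 i\right)\right) \left(-57\right)\right)} = \frac{1}{16769 - \left(85 - \left(-41 - 64 i\right) \left(-57\right)\right)} = \frac{1}{16769 + \left(-85 + \left(2337 + 3648 i\right)\right)} = \frac{1}{16769 + \left(2252 + 3648 i\right)} = \frac{1}{19021 + 3648 i} = \frac{19021 - 3648 i}{375106345}$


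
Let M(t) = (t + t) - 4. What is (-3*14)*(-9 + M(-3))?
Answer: 798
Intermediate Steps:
M(t) = -4 + 2*t (M(t) = 2*t - 4 = -4 + 2*t)
(-3*14)*(-9 + M(-3)) = (-3*14)*(-9 + (-4 + 2*(-3))) = -42*(-9 + (-4 - 6)) = -42*(-9 - 10) = -42*(-19) = 798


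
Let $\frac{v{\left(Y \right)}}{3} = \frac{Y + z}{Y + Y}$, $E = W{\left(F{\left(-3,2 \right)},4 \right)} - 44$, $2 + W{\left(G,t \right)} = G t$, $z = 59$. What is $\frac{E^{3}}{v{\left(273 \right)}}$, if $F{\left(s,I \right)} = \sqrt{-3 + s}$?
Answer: $- \frac{3826004}{83} + \frac{1137864 i \sqrt{6}}{83} \approx -46096.0 + 33581.0 i$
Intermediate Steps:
$W{\left(G,t \right)} = -2 + G t$
$E = -46 + 4 i \sqrt{6}$ ($E = \left(-2 + \sqrt{-3 - 3} \cdot 4\right) - 44 = \left(-2 + \sqrt{-6} \cdot 4\right) - 44 = \left(-2 + i \sqrt{6} \cdot 4\right) - 44 = \left(-2 + 4 i \sqrt{6}\right) - 44 = -46 + 4 i \sqrt{6} \approx -46.0 + 9.798 i$)
$v{\left(Y \right)} = \frac{3 \left(59 + Y\right)}{2 Y}$ ($v{\left(Y \right)} = 3 \frac{Y + 59}{Y + Y} = 3 \frac{59 + Y}{2 Y} = \frac{3 \left(59 + Y\right)}{2 Y}$)
$\frac{E^{3}}{v{\left(273 \right)}} = \frac{\left(-46 + 4 i \sqrt{6}\right)^{3}}{\frac{3}{2} \cdot \frac{1}{273} \left(59 + 273\right)} = \frac{\left(-46 + 4 i \sqrt{6}\right)^{3}}{\frac{3}{2} \cdot \frac{1}{273} \cdot 332} = \frac{\left(-46 + 4 i \sqrt{6}\right)^{3}}{\frac{166}{91}} = \left(-46 + 4 i \sqrt{6}\right)^{3} \cdot \frac{91}{166} = \frac{91 \left(-46 + 4 i \sqrt{6}\right)^{3}}{166}$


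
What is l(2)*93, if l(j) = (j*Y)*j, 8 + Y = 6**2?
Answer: 10416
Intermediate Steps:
Y = 28 (Y = -8 + 6**2 = -8 + 36 = 28)
l(j) = 28*j**2 (l(j) = (j*28)*j = (28*j)*j = 28*j**2)
l(2)*93 = (28*2**2)*93 = (28*4)*93 = 112*93 = 10416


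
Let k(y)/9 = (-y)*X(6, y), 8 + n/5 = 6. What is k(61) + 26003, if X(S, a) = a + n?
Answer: -1996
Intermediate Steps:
n = -10 (n = -40 + 5*6 = -40 + 30 = -10)
X(S, a) = -10 + a (X(S, a) = a - 10 = -10 + a)
k(y) = -9*y*(-10 + y) (k(y) = 9*((-y)*(-10 + y)) = 9*(-y*(-10 + y)) = -9*y*(-10 + y))
k(61) + 26003 = 9*61*(10 - 1*61) + 26003 = 9*61*(10 - 61) + 26003 = 9*61*(-51) + 26003 = -27999 + 26003 = -1996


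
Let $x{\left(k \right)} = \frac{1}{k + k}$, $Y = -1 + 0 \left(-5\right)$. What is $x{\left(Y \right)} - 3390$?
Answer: $- \frac{6781}{2} \approx -3390.5$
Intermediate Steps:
$Y = -1$ ($Y = -1 + 0 = -1$)
$x{\left(k \right)} = \frac{1}{2 k}$
$x{\left(Y \right)} - 3390 = \frac{1}{2 \left(-1\right)} - 3390 = \frac{1}{2} \left(-1\right) - 3390 = - \frac{1}{2} - 3390 = - \frac{6781}{2}$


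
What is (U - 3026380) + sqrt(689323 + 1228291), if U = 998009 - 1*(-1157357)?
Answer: -871014 + sqrt(1917614) ≈ -8.6963e+5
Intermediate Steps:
U = 2155366 (U = 998009 + 1157357 = 2155366)
(U - 3026380) + sqrt(689323 + 1228291) = (2155366 - 3026380) + sqrt(689323 + 1228291) = -871014 + sqrt(1917614)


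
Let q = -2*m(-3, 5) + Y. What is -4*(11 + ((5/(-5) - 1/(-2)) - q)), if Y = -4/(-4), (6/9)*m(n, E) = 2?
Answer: -62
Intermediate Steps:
m(n, E) = 3 (m(n, E) = (3/2)*2 = 3)
Y = 1 (Y = -4*(-1/4) = 1)
q = -5 (q = -2*3 + 1 = -6 + 1 = -5)
-4*(11 + ((5/(-5) - 1/(-2)) - q)) = -4*(11 + ((5/(-5) - 1/(-2)) - 1*(-5))) = -4*(11 + ((5*(-1/5) - 1*(-1/2)) + 5)) = -4*(11 + ((-1 + 1/2) + 5)) = -4*(11 + (-1/2 + 5)) = -4*(11 + 9/2) = -4*31/2 = -62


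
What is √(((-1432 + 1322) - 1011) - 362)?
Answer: I*√1483 ≈ 38.51*I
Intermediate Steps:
√(((-1432 + 1322) - 1011) - 362) = √((-110 - 1011) - 362) = √(-1121 - 362) = √(-1483) = I*√1483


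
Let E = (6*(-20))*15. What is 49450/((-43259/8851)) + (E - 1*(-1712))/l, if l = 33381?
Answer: -14610264979742/1444028679 ≈ -10118.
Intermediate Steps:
E = -1800 (E = -120*15 = -1800)
49450/((-43259/8851)) + (E - 1*(-1712))/l = 49450/((-43259/8851)) + (-1800 - 1*(-1712))/33381 = 49450/((-43259*1/8851)) + (-1800 + 1712)*(1/33381) = 49450/(-43259/8851) - 88*1/33381 = 49450*(-8851/43259) - 88/33381 = -437681950/43259 - 88/33381 = -14610264979742/1444028679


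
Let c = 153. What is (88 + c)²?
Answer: 58081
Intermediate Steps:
(88 + c)² = (88 + 153)² = 241² = 58081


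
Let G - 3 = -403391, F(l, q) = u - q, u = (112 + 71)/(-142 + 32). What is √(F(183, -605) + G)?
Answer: I*√4873694430/110 ≈ 634.65*I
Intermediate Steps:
u = -183/110 (u = 183/(-110) = 183*(-1/110) = -183/110 ≈ -1.6636)
F(l, q) = -183/110 - q
G = -403388 (G = 3 - 403391 = -403388)
√(F(183, -605) + G) = √((-183/110 - 1*(-605)) - 403388) = √((-183/110 + 605) - 403388) = √(66367/110 - 403388) = √(-44306313/110) = I*√4873694430/110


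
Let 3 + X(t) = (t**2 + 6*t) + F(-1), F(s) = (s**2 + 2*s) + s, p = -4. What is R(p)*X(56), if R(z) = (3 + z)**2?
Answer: 3467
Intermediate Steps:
F(s) = s**2 + 3*s
X(t) = -5 + t**2 + 6*t (X(t) = -3 + ((t**2 + 6*t) - (3 - 1)) = -3 + ((t**2 + 6*t) - 1*2) = -3 + ((t**2 + 6*t) - 2) = -3 + (-2 + t**2 + 6*t) = -5 + t**2 + 6*t)
R(p)*X(56) = (3 - 4)**2*(-5 + 56**2 + 6*56) = (-1)**2*(-5 + 3136 + 336) = 1*3467 = 3467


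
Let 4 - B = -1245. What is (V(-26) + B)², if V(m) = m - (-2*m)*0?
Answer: 1495729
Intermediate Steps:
B = 1249 (B = 4 - 1*(-1245) = 4 + 1245 = 1249)
V(m) = m (V(m) = m - 1*0 = m + 0 = m)
(V(-26) + B)² = (-26 + 1249)² = 1223² = 1495729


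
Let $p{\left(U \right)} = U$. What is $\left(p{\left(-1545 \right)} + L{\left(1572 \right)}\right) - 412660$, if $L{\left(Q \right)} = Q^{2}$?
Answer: $2056979$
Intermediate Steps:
$\left(p{\left(-1545 \right)} + L{\left(1572 \right)}\right) - 412660 = \left(-1545 + 1572^{2}\right) - 412660 = \left(-1545 + 2471184\right) - 412660 = 2469639 - 412660 = 2056979$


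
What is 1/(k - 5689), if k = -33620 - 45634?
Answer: -1/84943 ≈ -1.1773e-5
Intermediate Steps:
k = -79254
1/(k - 5689) = 1/(-79254 - 5689) = 1/(-84943) = -1/84943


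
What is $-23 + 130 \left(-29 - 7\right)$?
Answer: $-4703$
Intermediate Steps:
$-23 + 130 \left(-29 - 7\right) = -23 + 130 \left(-36\right) = -23 - 4680 = -4703$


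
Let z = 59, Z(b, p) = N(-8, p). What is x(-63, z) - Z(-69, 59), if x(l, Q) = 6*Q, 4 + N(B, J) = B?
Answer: 366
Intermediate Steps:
N(B, J) = -4 + B
Z(b, p) = -12 (Z(b, p) = -4 - 8 = -12)
x(-63, z) - Z(-69, 59) = 6*59 - 1*(-12) = 354 + 12 = 366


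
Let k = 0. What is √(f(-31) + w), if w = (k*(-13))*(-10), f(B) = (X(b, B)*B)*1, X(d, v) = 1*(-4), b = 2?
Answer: 2*√31 ≈ 11.136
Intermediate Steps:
X(d, v) = -4
f(B) = -4*B (f(B) = -4*B*1 = -4*B)
w = 0 (w = (0*(-13))*(-10) = 0*(-10) = 0)
√(f(-31) + w) = √(-4*(-31) + 0) = √(124 + 0) = √124 = 2*√31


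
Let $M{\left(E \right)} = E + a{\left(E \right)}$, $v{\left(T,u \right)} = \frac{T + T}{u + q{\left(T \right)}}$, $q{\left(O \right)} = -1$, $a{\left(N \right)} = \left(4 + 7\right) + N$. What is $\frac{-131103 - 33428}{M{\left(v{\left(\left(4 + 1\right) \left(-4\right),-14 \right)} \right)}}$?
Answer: $- \frac{493593}{49} \approx -10073.0$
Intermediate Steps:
$a{\left(N \right)} = 11 + N$
$v{\left(T,u \right)} = \frac{2 T}{-1 + u}$ ($v{\left(T,u \right)} = \frac{T + T}{u - 1} = \frac{2 T}{-1 + u}$)
$M{\left(E \right)} = 11 + 2 E$ ($M{\left(E \right)} = E + \left(11 + E\right) = 11 + 2 E$)
$\frac{-131103 - 33428}{M{\left(v{\left(\left(4 + 1\right) \left(-4\right),-14 \right)} \right)}} = \frac{-131103 - 33428}{11 + 2 \frac{2 \left(4 + 1\right) \left(-4\right)}{-1 - 14}} = \frac{-131103 - 33428}{11 + 2 \frac{2 \cdot 5 \left(-4\right)}{-15}} = - \frac{164531}{11 + 2 \cdot 2 \left(-20\right) \left(- \frac{1}{15}\right)} = - \frac{164531}{11 + 2 \cdot \frac{8}{3}} = - \frac{164531}{11 + \frac{16}{3}} = - \frac{164531}{\frac{49}{3}} = \left(-164531\right) \frac{3}{49} = - \frac{493593}{49}$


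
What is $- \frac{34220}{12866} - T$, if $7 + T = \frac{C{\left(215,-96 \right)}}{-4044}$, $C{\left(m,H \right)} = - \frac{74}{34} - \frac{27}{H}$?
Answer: $\frac{61417780633}{14152188288} \approx 4.3398$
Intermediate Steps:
$C{\left(m,H \right)} = - \frac{37}{17} - \frac{27}{H}$ ($C{\left(m,H \right)} = \left(-74\right) \frac{1}{34} - \frac{27}{H} = - \frac{37}{17} - \frac{27}{H}$)
$T = - \frac{15398521}{2199936}$ ($T = -7 + \frac{- \frac{37}{17} - \frac{27}{-96}}{-4044} = -7 + \left(- \frac{37}{17} - - \frac{9}{32}\right) \left(- \frac{1}{4044}\right) = -7 + \left(- \frac{37}{17} + \frac{9}{32}\right) \left(- \frac{1}{4044}\right) = -7 - - \frac{1031}{2199936} = -7 + \frac{1031}{2199936} = - \frac{15398521}{2199936} \approx -6.9995$)
$- \frac{34220}{12866} - T = - \frac{34220}{12866} - - \frac{15398521}{2199936} = \left(-34220\right) \frac{1}{12866} + \frac{15398521}{2199936} = - \frac{17110}{6433} + \frac{15398521}{2199936} = \frac{61417780633}{14152188288}$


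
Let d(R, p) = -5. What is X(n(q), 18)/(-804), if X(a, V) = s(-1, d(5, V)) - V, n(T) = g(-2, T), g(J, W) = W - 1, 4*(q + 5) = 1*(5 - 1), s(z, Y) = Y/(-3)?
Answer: 49/2412 ≈ 0.020315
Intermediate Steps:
s(z, Y) = -Y/3 (s(z, Y) = Y*(-⅓) = -Y/3)
q = -4 (q = -5 + (1*(5 - 1))/4 = -5 + (1*4)/4 = -5 + (¼)*4 = -5 + 1 = -4)
g(J, W) = -1 + W
n(T) = -1 + T
X(a, V) = 5/3 - V (X(a, V) = -⅓*(-5) - V = 5/3 - V)
X(n(q), 18)/(-804) = (5/3 - 1*18)/(-804) = (5/3 - 18)*(-1/804) = -49/3*(-1/804) = 49/2412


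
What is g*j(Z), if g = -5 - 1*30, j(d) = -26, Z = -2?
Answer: 910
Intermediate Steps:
g = -35 (g = -5 - 30 = -35)
g*j(Z) = -35*(-26) = 910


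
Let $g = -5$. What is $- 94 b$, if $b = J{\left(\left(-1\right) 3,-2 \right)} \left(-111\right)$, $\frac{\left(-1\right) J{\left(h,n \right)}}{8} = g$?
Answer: $417360$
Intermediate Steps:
$J{\left(h,n \right)} = 40$ ($J{\left(h,n \right)} = \left(-8\right) \left(-5\right) = 40$)
$b = -4440$ ($b = 40 \left(-111\right) = -4440$)
$- 94 b = \left(-94\right) \left(-4440\right) = 417360$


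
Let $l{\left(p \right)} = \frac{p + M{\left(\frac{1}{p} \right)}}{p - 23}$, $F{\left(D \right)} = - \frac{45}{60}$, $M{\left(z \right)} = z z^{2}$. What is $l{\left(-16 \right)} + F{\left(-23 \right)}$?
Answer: $- \frac{54271}{159744} \approx -0.33974$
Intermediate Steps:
$M{\left(z \right)} = z^{3}$
$F{\left(D \right)} = - \frac{3}{4}$ ($F{\left(D \right)} = \left(-45\right) \frac{1}{60} = - \frac{3}{4}$)
$l{\left(p \right)} = \frac{p + \frac{1}{p^{3}}}{-23 + p}$ ($l{\left(p \right)} = \frac{p + \left(\frac{1}{p}\right)^{3}}{p - 23} = \frac{p + \frac{1}{p^{3}}}{-23 + p}$)
$l{\left(-16 \right)} + F{\left(-23 \right)} = \frac{1 + \left(-16\right)^{4}}{\left(-4096\right) \left(-23 - 16\right)} - \frac{3}{4} = - \frac{1 + 65536}{4096 \left(-39\right)} - \frac{3}{4} = \left(- \frac{1}{4096}\right) \left(- \frac{1}{39}\right) 65537 - \frac{3}{4} = \frac{65537}{159744} - \frac{3}{4} = - \frac{54271}{159744}$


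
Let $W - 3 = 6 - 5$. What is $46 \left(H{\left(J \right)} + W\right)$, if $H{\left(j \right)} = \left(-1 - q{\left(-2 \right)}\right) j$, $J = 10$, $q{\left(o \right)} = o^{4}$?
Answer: $-7636$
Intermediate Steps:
$H{\left(j \right)} = - 17 j$ ($H{\left(j \right)} = \left(-1 - \left(-2\right)^{4}\right) j = \left(-1 - 16\right) j = - 17 j$)
$W = 4$ ($W = 3 + \left(6 - 5\right) = 3 + 1 = 4$)
$46 \left(H{\left(J \right)} + W\right) = 46 \left(\left(-17\right) 10 + 4\right) = 46 \left(-170 + 4\right) = 46 \left(-166\right) = -7636$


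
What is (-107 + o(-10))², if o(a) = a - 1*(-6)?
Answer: 12321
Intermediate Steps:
o(a) = 6 + a (o(a) = a + 6 = 6 + a)
(-107 + o(-10))² = (-107 + (6 - 10))² = (-107 - 4)² = (-111)² = 12321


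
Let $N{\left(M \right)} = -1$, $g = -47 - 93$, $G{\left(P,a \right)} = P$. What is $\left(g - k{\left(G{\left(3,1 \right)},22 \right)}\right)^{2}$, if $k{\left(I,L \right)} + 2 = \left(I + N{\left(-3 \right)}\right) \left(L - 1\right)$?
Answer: $32400$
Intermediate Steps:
$g = -140$ ($g = -47 - 93 = -140$)
$k{\left(I,L \right)} = -2 + \left(-1 + I\right) \left(-1 + L\right)$ ($k{\left(I,L \right)} = -2 + \left(I - 1\right) \left(L - 1\right) = -2 + \left(-1 + I\right) \left(-1 + L\right)$)
$\left(g - k{\left(G{\left(3,1 \right)},22 \right)}\right)^{2} = \left(-140 - \left(-1 - 3 - 22 + 3 \cdot 22\right)\right)^{2} = \left(-140 - \left(-1 - 3 - 22 + 66\right)\right)^{2} = \left(-140 - 40\right)^{2} = \left(-180\right)^{2} = 32400$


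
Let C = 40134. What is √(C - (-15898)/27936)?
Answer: √54378167117/1164 ≈ 200.34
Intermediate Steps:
√(C - (-15898)/27936) = √(40134 - (-15898)/27936) = √(40134 - 1*(-7949/13968)) = √(40134 + 7949/13968) = √(560599661/13968) = √54378167117/1164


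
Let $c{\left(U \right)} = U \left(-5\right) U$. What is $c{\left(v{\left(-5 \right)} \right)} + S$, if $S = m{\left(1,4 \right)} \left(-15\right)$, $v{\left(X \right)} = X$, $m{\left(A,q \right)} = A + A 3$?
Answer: $-185$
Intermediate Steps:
$m{\left(A,q \right)} = 4 A$ ($m{\left(A,q \right)} = A + 3 A = 4 A$)
$c{\left(U \right)} = - 5 U^{2}$ ($c{\left(U \right)} = - 5 U U = - 5 U^{2}$)
$S = -60$ ($S = 4 \cdot 1 \left(-15\right) = 4 \left(-15\right) = -60$)
$c{\left(v{\left(-5 \right)} \right)} + S = - 5 \left(-5\right)^{2} - 60 = \left(-5\right) 25 - 60 = -125 - 60 = -185$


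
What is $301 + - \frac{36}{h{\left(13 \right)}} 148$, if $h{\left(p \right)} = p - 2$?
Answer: $- \frac{2017}{11} \approx -183.36$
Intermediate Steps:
$h{\left(p \right)} = -2 + p$
$301 + - \frac{36}{h{\left(13 \right)}} 148 = 301 + - \frac{36}{-2 + 13} \cdot 148 = 301 + - \frac{36}{11} \cdot 148 = 301 + \left(-36\right) \frac{1}{11} \cdot 148 = 301 - \frac{5328}{11} = - \frac{2017}{11}$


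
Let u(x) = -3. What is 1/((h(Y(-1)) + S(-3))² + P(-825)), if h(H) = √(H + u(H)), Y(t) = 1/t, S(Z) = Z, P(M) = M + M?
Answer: -1645/2706169 + 12*I/2706169 ≈ -0.00060787 + 4.4343e-6*I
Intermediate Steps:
P(M) = 2*M
Y(t) = 1/t
h(H) = √(-3 + H) (h(H) = √(H - 3) = √(-3 + H))
1/((h(Y(-1)) + S(-3))² + P(-825)) = 1/((√(-3 + 1/(-1)) - 3)² + 2*(-825)) = 1/((√(-3 - 1) - 3)² - 1650) = 1/((√(-4) - 3)² - 1650) = 1/((2*I - 3)² - 1650) = 1/((-3 + 2*I)² - 1650) = 1/(-1650 + (-3 + 2*I)²)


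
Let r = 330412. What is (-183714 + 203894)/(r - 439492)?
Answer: -1009/5454 ≈ -0.18500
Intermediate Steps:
(-183714 + 203894)/(r - 439492) = (-183714 + 203894)/(330412 - 439492) = 20180/(-109080) = 20180*(-1/109080) = -1009/5454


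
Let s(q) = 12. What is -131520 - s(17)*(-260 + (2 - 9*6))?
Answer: -127776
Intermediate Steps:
-131520 - s(17)*(-260 + (2 - 9*6)) = -131520 - 12*(-260 + (2 - 9*6)) = -131520 - 12*(-260 + (2 - 54)) = -131520 - 12*(-260 - 52) = -131520 - 12*(-312) = -131520 - 1*(-3744) = -131520 + 3744 = -127776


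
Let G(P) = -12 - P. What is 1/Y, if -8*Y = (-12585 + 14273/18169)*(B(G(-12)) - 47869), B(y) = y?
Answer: -18169/1368111529556 ≈ -1.3280e-8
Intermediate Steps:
Y = -1368111529556/18169 (Y = -(-12585 + 14273/18169)*((-12 - 1*(-12)) - 47869)/8 = -(-12585 + 14273*(1/18169))*((-12 + 12) - 47869)/8 = -(-12585 + 14273/18169)*(0 - 47869)/8 = -(-28580324)*(-47869)/18169 = -⅛*10944892236448/18169 = -1368111529556/18169 ≈ -7.5299e+7)
1/Y = 1/(-1368111529556/18169) = -18169/1368111529556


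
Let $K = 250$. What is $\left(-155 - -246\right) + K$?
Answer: $341$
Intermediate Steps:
$\left(-155 - -246\right) + K = \left(-155 - -246\right) + 250 = \left(-155 + 246\right) + 250 = 91 + 250 = 341$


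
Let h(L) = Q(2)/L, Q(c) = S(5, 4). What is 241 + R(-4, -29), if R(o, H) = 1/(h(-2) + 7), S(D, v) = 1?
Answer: 3135/13 ≈ 241.15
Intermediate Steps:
Q(c) = 1
h(L) = 1/L
R(o, H) = 2/13 (R(o, H) = 1/(1/(-2) + 7) = 1/(-½ + 7) = 1/(13/2) = 2/13)
241 + R(-4, -29) = 241 + 2/13 = 3135/13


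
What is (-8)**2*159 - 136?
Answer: 10040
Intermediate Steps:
(-8)**2*159 - 136 = 64*159 - 136 = 10176 - 136 = 10040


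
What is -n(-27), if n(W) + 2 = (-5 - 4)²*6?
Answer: -484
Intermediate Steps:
n(W) = 484 (n(W) = -2 + (-5 - 4)²*6 = -2 + (-9)²*6 = -2 + 81*6 = -2 + 486 = 484)
-n(-27) = -1*484 = -484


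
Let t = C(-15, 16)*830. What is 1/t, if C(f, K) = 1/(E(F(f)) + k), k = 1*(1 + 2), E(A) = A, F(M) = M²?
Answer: 114/415 ≈ 0.27470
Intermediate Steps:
k = 3 (k = 1*3 = 3)
C(f, K) = 1/(3 + f²) (C(f, K) = 1/(f² + 3) = 1/(3 + f²))
t = 415/114 (t = 830/(3 + (-15)²) = 830/(3 + 225) = 830/228 = (1/228)*830 = 415/114 ≈ 3.6404)
1/t = 1/(415/114) = 114/415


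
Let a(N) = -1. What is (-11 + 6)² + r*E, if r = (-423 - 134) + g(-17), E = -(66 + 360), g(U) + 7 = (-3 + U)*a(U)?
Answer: 231769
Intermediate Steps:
g(U) = -4 - U (g(U) = -7 + (-3 + U)*(-1) = -7 + (3 - U) = -4 - U)
E = -426 (E = -1*426 = -426)
r = -544 (r = (-423 - 134) + (-4 - 1*(-17)) = -557 + (-4 + 17) = -557 + 13 = -544)
(-11 + 6)² + r*E = (-11 + 6)² - 544*(-426) = (-5)² + 231744 = 25 + 231744 = 231769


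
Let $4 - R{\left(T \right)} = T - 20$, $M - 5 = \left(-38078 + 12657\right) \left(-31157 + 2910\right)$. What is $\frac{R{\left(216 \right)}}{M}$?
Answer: $- \frac{4}{14959729} \approx -2.6738 \cdot 10^{-7}$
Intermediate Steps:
$M = 718066992$ ($M = 5 + \left(-38078 + 12657\right) \left(-31157 + 2910\right) = 5 - -718066987 = 5 + 718066987 = 718066992$)
$R{\left(T \right)} = 24 - T$ ($R{\left(T \right)} = 4 - \left(T - 20\right) = 4 - \left(-20 + T\right) = 24 - T$)
$\frac{R{\left(216 \right)}}{M} = \frac{24 - 216}{718066992} = \left(24 - 216\right) \frac{1}{718066992} = \left(-192\right) \frac{1}{718066992} = - \frac{4}{14959729}$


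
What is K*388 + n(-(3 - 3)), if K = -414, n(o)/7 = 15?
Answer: -160527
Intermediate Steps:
n(o) = 105 (n(o) = 7*15 = 105)
K*388 + n(-(3 - 3)) = -414*388 + 105 = -160632 + 105 = -160527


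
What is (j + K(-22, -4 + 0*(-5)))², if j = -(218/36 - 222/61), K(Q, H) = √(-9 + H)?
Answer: (2653 - 1098*I*√13)²/1205604 ≈ -7.1619 - 17.424*I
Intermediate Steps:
j = -2653/1098 (j = -(218*(1/36) - 222*1/61) = -(109/18 - 222/61) = -1*2653/1098 = -2653/1098 ≈ -2.4162)
(j + K(-22, -4 + 0*(-5)))² = (-2653/1098 + √(-9 + (-4 + 0*(-5))))² = (-2653/1098 + √(-9 + (-4 + 0)))² = (-2653/1098 + √(-9 - 4))² = (-2653/1098 + √(-13))² = (-2653/1098 + I*√13)²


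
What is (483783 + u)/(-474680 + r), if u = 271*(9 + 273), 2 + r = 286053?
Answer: -560205/188629 ≈ -2.9699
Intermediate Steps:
r = 286051 (r = -2 + 286053 = 286051)
u = 76422 (u = 271*282 = 76422)
(483783 + u)/(-474680 + r) = (483783 + 76422)/(-474680 + 286051) = 560205/(-188629) = 560205*(-1/188629) = -560205/188629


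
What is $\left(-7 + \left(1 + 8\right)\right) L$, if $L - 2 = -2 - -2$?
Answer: $4$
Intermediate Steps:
$L = 2$ ($L = 2 - 0 = 2 + \left(-2 + 2\right) = 2 + 0 = 2$)
$\left(-7 + \left(1 + 8\right)\right) L = \left(-7 + \left(1 + 8\right)\right) 2 = \left(-7 + 9\right) 2 = 2 \cdot 2 = 4$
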